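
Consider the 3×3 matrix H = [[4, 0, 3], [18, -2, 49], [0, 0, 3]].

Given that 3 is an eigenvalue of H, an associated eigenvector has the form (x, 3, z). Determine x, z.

9, -3

We need (H - 3I)v = 0.
H - 3I = [[1, 0, 3], [18, -5, 49], [0, 0, 0]].
Row 1: (1)·x + (0)·3 + (3)·z = 0
Row 2: (18)·x + (-5)·3 + (49)·z = 0
Row 3: (0)·x + (0)·3 + (0)·z = 0
Solving gives x = 9, z = -3.
Check: H·(9, 3, -3) = (27, 9, -9) = 3·(9, 3, -3).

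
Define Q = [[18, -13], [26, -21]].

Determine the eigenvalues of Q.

det(Q - λI) = (18 - λ)(-21 - λ) - (-13)·(26) = λ^2 + 3λ - 40.
This factors as (λ + 8)·(λ - 5) = 0.
Eigenvalues: -8, 5.

-8, 5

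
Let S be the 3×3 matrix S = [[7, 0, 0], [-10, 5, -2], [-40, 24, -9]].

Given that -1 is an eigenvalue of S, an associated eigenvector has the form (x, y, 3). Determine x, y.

0, 1

We need (S + 1I)v = 0.
S + 1I = [[8, 0, 0], [-10, 6, -2], [-40, 24, -8]].
Row 1: (8)·x + (0)·y + (0)·3 = 0
Row 2: (-10)·x + (6)·y + (-2)·3 = 0
Row 3: (-40)·x + (24)·y + (-8)·3 = 0
Solving gives x = 0, y = 1.
Check: S·(0, 1, 3) = (0, -1, -3) = -1·(0, 1, 3).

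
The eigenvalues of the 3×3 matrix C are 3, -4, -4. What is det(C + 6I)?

36

If C has eigenvalues 3, -4, -4, then C + 6I has eigenvalues 9, 2, 2.
det(C + 6I) = (9) · (2) · (2) = 36.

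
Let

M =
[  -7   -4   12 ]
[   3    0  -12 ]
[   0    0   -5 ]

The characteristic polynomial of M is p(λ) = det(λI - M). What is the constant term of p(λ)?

60

p(λ) = λ^3 + 12λ^2 + 47λ + 60.
The constant term is 60.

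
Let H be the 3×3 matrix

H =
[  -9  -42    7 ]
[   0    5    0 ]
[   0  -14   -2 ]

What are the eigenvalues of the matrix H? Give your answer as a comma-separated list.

-9, -2, 5

The characteristic polynomial is p(λ) = det(λI - H).
Expanding along the first row, p(λ) = λ^3 + 6λ^2 - 37λ - 90.
Rational-root test: λ = 5 gives p(5) = 0.
Dividing by (λ - 5) leaves λ^2 + 11λ + 18.
The quadratic factors as (λ + 9)·(λ + 2).
Eigenvalues: -9, -2, 5.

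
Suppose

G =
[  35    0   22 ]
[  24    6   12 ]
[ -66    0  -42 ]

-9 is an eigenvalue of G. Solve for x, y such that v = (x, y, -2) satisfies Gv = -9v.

We need (G + 9I)v = 0.
G + 9I = [[44, 0, 22], [24, 15, 12], [-66, 0, -33]].
Row 1: (44)·x + (0)·y + (22)·-2 = 0
Row 2: (24)·x + (15)·y + (12)·-2 = 0
Row 3: (-66)·x + (0)·y + (-33)·-2 = 0
Solving gives x = 1, y = 0.
Check: G·(1, 0, -2) = (-9, 0, 18) = -9·(1, 0, -2).

1, 0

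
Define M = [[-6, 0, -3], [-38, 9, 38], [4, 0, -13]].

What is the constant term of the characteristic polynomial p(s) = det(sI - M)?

-810

p(0) = det(0·I − M) = det(−M) = (−1)^3·det(M).
det(M) = 810, so p(0) = -810.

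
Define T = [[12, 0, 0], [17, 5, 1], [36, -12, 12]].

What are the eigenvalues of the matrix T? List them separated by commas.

8, 9, 12

Compute the characteristic polynomial p(λ) = det(λI - T).
Cofactor expansion gives p(λ) = λ^3 - 29λ^2 + 276λ - 864.
Rational-root test: λ = 8 gives p(8) = 0.
Factor out (λ - 8): p(λ) = (λ - 8)·(λ^2 - 21λ + 108).
The quadratic factors as (λ - 9)·(λ - 12).
Eigenvalues: 8, 9, 12.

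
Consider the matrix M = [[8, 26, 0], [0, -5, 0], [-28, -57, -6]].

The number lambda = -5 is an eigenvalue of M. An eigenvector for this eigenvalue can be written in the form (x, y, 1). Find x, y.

2, -1

We need (M + 5I)v = 0.
M + 5I = [[13, 26, 0], [0, 0, 0], [-28, -57, -1]].
Row 1: (13)·x + (26)·y + (0)·1 = 0
Row 2: (0)·x + (0)·y + (0)·1 = 0
Row 3: (-28)·x + (-57)·y + (-1)·1 = 0
Solving gives x = 2, y = -1.
Check: M·(2, -1, 1) = (-10, 5, -5) = -5·(2, -1, 1).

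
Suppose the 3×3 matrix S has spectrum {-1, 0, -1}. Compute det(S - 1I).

If S has eigenvalues -1, 0, -1, then S - 1I has eigenvalues -2, -1, -2.
det(S - 1I) = (-2) · (-1) · (-2) = -4.

-4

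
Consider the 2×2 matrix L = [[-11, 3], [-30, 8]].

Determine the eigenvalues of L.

det(L - lambda·I) = (-11 - lambda)(8 - lambda) - (3)·(-30) = lambda^2 + 3·lambda + 2.
This factors as (lambda + 2)·(lambda + 1) = 0.
Eigenvalues: -2, -1.

-2, -1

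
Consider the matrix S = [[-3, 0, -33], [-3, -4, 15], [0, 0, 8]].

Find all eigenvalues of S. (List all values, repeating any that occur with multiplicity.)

Set up det(sI - S) = 0.
Expanding along the first row, p(s) = s^3 - s^2 - 44s - 96.
Try s = -4: p(-4) = 0, so -4 is a root.
Factor out (s + 4): p(s) = (s + 4)·(s^2 - 5s - 24).
The quadratic factors as (s + 3)·(s - 8).
Eigenvalues: -4, -3, 8.

-4, -3, 8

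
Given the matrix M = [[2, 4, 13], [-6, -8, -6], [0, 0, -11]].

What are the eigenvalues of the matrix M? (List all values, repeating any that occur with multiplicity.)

-11, -4, -2

Set up det(μI - M) = 0.
Expanding the 3×3 determinant: p(μ) = μ^3 + 17μ^2 + 74μ + 88.
Try μ = -2: p(-2) = 0, so -2 is a root.
Dividing by (μ + 2) leaves μ^2 + 15μ + 44.
The quadratic factors as (μ + 11)·(μ + 4).
Eigenvalues: -11, -4, -2.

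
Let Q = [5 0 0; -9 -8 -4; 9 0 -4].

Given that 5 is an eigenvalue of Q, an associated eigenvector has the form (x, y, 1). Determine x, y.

We need (Q - 5I)v = 0.
Q - 5I = [[0, 0, 0], [-9, -13, -4], [9, 0, -9]].
Row 1: (0)·x + (0)·y + (0)·1 = 0
Row 2: (-9)·x + (-13)·y + (-4)·1 = 0
Row 3: (9)·x + (0)·y + (-9)·1 = 0
Solving gives x = 1, y = -1.
Check: Q·(1, -1, 1) = (5, -5, 5) = 5·(1, -1, 1).

1, -1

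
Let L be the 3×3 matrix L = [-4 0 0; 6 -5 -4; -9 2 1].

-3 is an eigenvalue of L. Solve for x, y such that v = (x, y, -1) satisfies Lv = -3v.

We need (L + 3I)v = 0.
L + 3I = [[-1, 0, 0], [6, -2, -4], [-9, 2, 4]].
Row 1: (-1)·x + (0)·y + (0)·-1 = 0
Row 2: (6)·x + (-2)·y + (-4)·-1 = 0
Row 3: (-9)·x + (2)·y + (4)·-1 = 0
Solving gives x = 0, y = 2.
Check: L·(0, 2, -1) = (0, -6, 3) = -3·(0, 2, -1).

0, 2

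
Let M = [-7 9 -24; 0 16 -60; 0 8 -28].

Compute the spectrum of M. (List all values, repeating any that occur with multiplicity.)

The characteristic polynomial is p(t) = det(tI - M).
Expanding the 3×3 determinant: p(t) = t^3 + 19t^2 + 116t + 224.
Try t = -8: p(-8) = 0, so -8 is a root.
Dividing by (t + 8) leaves t^2 + 11t + 28.
The quadratic factors as (t + 7)·(t + 4).
Eigenvalues: -8, -7, -4.

-8, -7, -4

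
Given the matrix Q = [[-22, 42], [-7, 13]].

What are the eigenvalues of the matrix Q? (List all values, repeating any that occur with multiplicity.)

det(Q - λI) = (-22 - λ)(13 - λ) - (42)·(-7) = λ^2 + 9λ + 8.
This factors as (λ + 8)·(λ + 1) = 0.
Eigenvalues: -8, -1.

-8, -1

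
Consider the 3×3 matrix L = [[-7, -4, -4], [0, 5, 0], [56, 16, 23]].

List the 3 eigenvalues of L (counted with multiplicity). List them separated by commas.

5, 7, 9

Set up det(λI - L) = 0.
Cofactor expansion gives p(λ) = λ^3 - 21λ^2 + 143λ - 315.
Try λ = 9: p(9) = 0, so 9 is a root.
Dividing by (λ - 9) leaves λ^2 - 12λ + 35.
The quadratic factors as (λ - 5)·(λ - 7).
Eigenvalues: 5, 7, 9.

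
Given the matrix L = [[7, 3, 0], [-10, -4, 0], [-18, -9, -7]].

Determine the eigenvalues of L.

-7, 1, 2

Set up det(tI - L) = 0.
Expanding the 3×3 determinant: p(t) = t^3 + 4t^2 - 19t + 14.
Rational-root test: t = 1 gives p(1) = 0.
Dividing by (t - 1) leaves t^2 + 5t - 14.
The quadratic factors as (t + 7)·(t - 2).
Eigenvalues: -7, 1, 2.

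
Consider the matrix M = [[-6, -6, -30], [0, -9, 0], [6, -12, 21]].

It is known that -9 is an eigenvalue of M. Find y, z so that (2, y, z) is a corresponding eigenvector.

We need (M + 9I)v = 0.
M + 9I = [[3, -6, -30], [0, 0, 0], [6, -12, 30]].
Row 1: (3)·2 + (-6)·y + (-30)·z = 0
Row 2: (0)·2 + (0)·y + (0)·z = 0
Row 3: (6)·2 + (-12)·y + (30)·z = 0
Solving gives y = 1, z = 0.
Check: M·(2, 1, 0) = (-18, -9, 0) = -9·(2, 1, 0).

1, 0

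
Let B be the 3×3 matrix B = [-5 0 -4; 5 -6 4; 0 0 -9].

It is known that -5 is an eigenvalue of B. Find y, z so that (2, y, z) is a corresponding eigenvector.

10, 0

We need (B + 5I)v = 0.
B + 5I = [[0, 0, -4], [5, -1, 4], [0, 0, -4]].
Row 1: (0)·2 + (0)·y + (-4)·z = 0
Row 2: (5)·2 + (-1)·y + (4)·z = 0
Row 3: (0)·2 + (0)·y + (-4)·z = 0
Solving gives y = 10, z = 0.
Check: B·(2, 10, 0) = (-10, -50, 0) = -5·(2, 10, 0).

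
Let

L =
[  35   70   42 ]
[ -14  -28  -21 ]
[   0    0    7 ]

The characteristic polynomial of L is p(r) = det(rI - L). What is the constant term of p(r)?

0

p(r) = r^3 - 14r^2 + 49r.
The constant term is 0.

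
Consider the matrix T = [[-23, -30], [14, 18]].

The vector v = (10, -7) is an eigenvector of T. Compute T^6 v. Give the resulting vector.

First find the eigenvalue: Tv = (-20, 14) = -2·(10, -7), so λ = -2.
Then T^6 v = λ^6·v = (-2)^6·(10, -7) = 64·(10, -7) = (640, -448).

(640, -448)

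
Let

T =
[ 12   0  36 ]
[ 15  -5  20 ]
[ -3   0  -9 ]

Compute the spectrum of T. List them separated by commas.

Set up det(λI - T) = 0.
Expanding along the first row, p(λ) = λ^3 + 2λ^2 - 15λ.
Since p(0) = 0, λ = 0 is a root.
Factor out λ: p(λ) = λ·(λ^2 + 2λ - 15).
The quadratic factors as (λ + 5)·(λ - 3).
Eigenvalues: -5, 0, 3.

-5, 0, 3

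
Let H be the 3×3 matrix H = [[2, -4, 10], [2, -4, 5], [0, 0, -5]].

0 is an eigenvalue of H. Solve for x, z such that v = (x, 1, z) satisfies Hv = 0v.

We need (H)v = 0.
H = [[2, -4, 10], [2, -4, 5], [0, 0, -5]].
Row 1: (2)·x + (-4)·1 + (10)·z = 0
Row 2: (2)·x + (-4)·1 + (5)·z = 0
Row 3: (0)·x + (0)·1 + (-5)·z = 0
Solving gives x = 2, z = 0.
Check: H·(2, 1, 0) = (0, 0, 0) = 0·(2, 1, 0).

2, 0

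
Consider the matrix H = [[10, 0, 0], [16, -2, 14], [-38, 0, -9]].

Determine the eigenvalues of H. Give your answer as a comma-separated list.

The characteristic polynomial is p(lambda) = det(lambda·I - H).
Expanding along the first row, p(lambda) = lambda^3 + lambda^2 - 92·lambda - 180.
Rational-root test: lambda = -9 gives p(-9) = 0.
Dividing by (lambda + 9) leaves lambda^2 - 8·lambda - 20.
The quadratic factors as (lambda + 2)·(lambda - 10).
Eigenvalues: -9, -2, 10.

-9, -2, 10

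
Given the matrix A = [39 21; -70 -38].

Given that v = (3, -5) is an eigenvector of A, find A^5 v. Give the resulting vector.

First find the eigenvalue: Av = (12, -20) = 4·(3, -5), so λ = 4.
Then A^5 v = λ^5·v = 4^5·(3, -5) = 1024·(3, -5) = (3072, -5120).

(3072, -5120)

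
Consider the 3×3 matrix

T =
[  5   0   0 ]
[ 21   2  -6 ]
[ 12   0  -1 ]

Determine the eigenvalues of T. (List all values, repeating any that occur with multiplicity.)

The characteristic polynomial is p(μ) = det(μI - T).
Cofactor expansion gives p(μ) = μ^3 - 6μ^2 + 3μ + 10.
Try μ = 2: p(2) = 0, so 2 is a root.
Factor out (μ - 2): p(μ) = (μ - 2)·(μ^2 - 4μ - 5).
The quadratic factors as (μ + 1)·(μ - 5).
Eigenvalues: -1, 2, 5.

-1, 2, 5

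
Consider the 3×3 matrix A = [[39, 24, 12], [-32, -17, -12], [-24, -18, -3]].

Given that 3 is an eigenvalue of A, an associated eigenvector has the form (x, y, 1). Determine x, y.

We need (A - 3I)v = 0.
A - 3I = [[36, 24, 12], [-32, -20, -12], [-24, -18, -6]].
Row 1: (36)·x + (24)·y + (12)·1 = 0
Row 2: (-32)·x + (-20)·y + (-12)·1 = 0
Row 3: (-24)·x + (-18)·y + (-6)·1 = 0
Solving gives x = -1, y = 1.
Check: A·(-1, 1, 1) = (-3, 3, 3) = 3·(-1, 1, 1).

-1, 1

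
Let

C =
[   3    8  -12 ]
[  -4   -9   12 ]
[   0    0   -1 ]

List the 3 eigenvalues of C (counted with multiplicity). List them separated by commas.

Compute the characteristic polynomial p(λ) = det(λI - C).
Expanding the 3×3 determinant: p(λ) = λ^3 + 7λ^2 + 11λ + 5.
Rational-root test: λ = -1 gives p(-1) = 0.
Factor out (λ + 1): p(λ) = (λ + 1)·(λ^2 + 6λ + 5).
The quadratic factors as (λ + 5)·(λ + 1).
Eigenvalues: -5, -1, -1.

-5, -1, -1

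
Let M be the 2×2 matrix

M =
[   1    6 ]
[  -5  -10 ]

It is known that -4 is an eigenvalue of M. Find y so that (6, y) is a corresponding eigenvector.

We need (M + 4I)v = 0.
M + 4I = [[5, 6], [-5, -6]].
Row 1: (5)·6 + (6)·y = 0
Row 2: (-5)·6 + (-6)·y = 0
Solving gives y = -5.
Check: M·(6, -5) = (-24, 20) = -4·(6, -5).

-5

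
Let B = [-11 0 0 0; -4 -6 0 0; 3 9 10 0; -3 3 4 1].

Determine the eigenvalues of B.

B is lower triangular, so its eigenvalues are the diagonal entries.
Diagonal: -11, -6, 10, 1.

-11, -6, 1, 10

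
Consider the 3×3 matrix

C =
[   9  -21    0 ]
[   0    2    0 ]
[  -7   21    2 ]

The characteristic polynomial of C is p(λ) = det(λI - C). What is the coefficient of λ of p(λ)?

p(λ) = λ^3 - 13λ^2 + 40λ - 36.
The coefficient of λ is 40.

40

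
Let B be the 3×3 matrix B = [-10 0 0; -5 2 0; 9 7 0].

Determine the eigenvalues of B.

B is lower triangular, so its eigenvalues are the diagonal entries.
Diagonal: -10, 2, 0.

-10, 0, 2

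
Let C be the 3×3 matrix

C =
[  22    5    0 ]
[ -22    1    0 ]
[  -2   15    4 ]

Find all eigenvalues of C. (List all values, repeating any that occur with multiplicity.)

4, 11, 12

Compute the characteristic polynomial p(lambda) = det(lambda·I - C).
Expanding along the first row, p(lambda) = lambda^3 - 27·lambda^2 + 224·lambda - 528.
Try lambda = 12: p(12) = 0, so 12 is a root.
Factor out (lambda - 12): p(lambda) = (lambda - 12)·(lambda^2 - 15·lambda + 44).
The quadratic factors as (lambda - 4)·(lambda - 11).
Eigenvalues: 4, 11, 12.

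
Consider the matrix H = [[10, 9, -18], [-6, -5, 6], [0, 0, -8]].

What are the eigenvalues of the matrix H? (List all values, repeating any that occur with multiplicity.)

The characteristic polynomial is p(s) = det(sI - H).
Expanding the 3×3 determinant: p(s) = s^3 + 3s^2 - 36s + 32.
Try s = 4: p(4) = 0, so 4 is a root.
Dividing by (s - 4) leaves s^2 + 7s - 8.
The quadratic factors as (s + 8)·(s - 1).
Eigenvalues: -8, 1, 4.

-8, 1, 4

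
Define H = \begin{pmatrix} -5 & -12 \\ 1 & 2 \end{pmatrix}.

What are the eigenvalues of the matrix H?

det(H - μI) = (-5 - μ)(2 - μ) - (-12)·(1) = μ^2 + 3μ + 2.
This factors as (μ + 2)·(μ + 1) = 0.
Eigenvalues: -2, -1.

-2, -1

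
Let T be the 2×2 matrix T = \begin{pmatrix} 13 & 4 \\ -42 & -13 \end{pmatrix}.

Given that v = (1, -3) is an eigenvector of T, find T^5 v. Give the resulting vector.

First find the eigenvalue: Tv = (1, -3) = 1·(1, -3), so λ = 1.
Then T^5 v = λ^5·v = 1^5·(1, -3) = 1·(1, -3) = (1, -3).

(1, -3)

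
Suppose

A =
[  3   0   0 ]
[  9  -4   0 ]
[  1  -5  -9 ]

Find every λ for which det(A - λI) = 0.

-9, -4, 3

A is lower triangular, so its eigenvalues are the diagonal entries.
Diagonal: 3, -4, -9.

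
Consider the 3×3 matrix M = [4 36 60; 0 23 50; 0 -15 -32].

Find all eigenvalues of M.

-7, -2, 4

Compute the characteristic polynomial p(r) = det(rI - M).
Expanding along the first row, p(r) = r^3 + 5r^2 - 22r - 56.
Since p(-2) = 0, r = -2 is a root.
Factor out (r + 2): p(r) = (r + 2)·(r^2 + 3r - 28).
The quadratic factors as (r + 7)·(r - 4).
Eigenvalues: -7, -2, 4.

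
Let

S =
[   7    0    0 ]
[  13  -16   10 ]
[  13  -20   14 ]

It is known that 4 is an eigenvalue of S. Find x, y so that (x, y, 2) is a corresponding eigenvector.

0, 1

We need (S - 4I)v = 0.
S - 4I = [[3, 0, 0], [13, -20, 10], [13, -20, 10]].
Row 1: (3)·x + (0)·y + (0)·2 = 0
Row 2: (13)·x + (-20)·y + (10)·2 = 0
Row 3: (13)·x + (-20)·y + (10)·2 = 0
Solving gives x = 0, y = 1.
Check: S·(0, 1, 2) = (0, 4, 8) = 4·(0, 1, 2).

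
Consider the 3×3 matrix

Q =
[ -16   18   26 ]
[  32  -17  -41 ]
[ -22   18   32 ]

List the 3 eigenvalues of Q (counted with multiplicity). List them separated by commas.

-8, 1, 6

Set up det(μI - Q) = 0.
Cofactor expansion gives p(μ) = μ^3 + μ^2 - 50μ + 48.
Rational-root test: μ = 1 gives p(1) = 0.
Factor out (μ - 1): p(μ) = (μ - 1)·(μ^2 + 2μ - 48).
The quadratic factors as (μ + 8)·(μ - 6).
Eigenvalues: -8, 1, 6.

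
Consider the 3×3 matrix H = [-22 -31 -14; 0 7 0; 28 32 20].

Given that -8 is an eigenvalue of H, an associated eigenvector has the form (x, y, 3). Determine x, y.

We need (H + 8I)v = 0.
H + 8I = [[-14, -31, -14], [0, 15, 0], [28, 32, 28]].
Row 1: (-14)·x + (-31)·y + (-14)·3 = 0
Row 2: (0)·x + (15)·y + (0)·3 = 0
Row 3: (28)·x + (32)·y + (28)·3 = 0
Solving gives x = -3, y = 0.
Check: H·(-3, 0, 3) = (24, 0, -24) = -8·(-3, 0, 3).

-3, 0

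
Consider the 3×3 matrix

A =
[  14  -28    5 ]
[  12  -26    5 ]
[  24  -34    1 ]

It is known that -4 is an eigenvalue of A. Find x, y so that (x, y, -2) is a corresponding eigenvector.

-1, -1

We need (A + 4I)v = 0.
A + 4I = [[18, -28, 5], [12, -22, 5], [24, -34, 5]].
Row 1: (18)·x + (-28)·y + (5)·-2 = 0
Row 2: (12)·x + (-22)·y + (5)·-2 = 0
Row 3: (24)·x + (-34)·y + (5)·-2 = 0
Solving gives x = -1, y = -1.
Check: A·(-1, -1, -2) = (4, 4, 8) = -4·(-1, -1, -2).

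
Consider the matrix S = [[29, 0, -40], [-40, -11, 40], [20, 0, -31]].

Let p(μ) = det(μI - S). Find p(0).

-1089

p(0) = det(0·I − S) = det(−S) = (−1)^3·det(S).
det(S) = 1089, so p(0) = -1089.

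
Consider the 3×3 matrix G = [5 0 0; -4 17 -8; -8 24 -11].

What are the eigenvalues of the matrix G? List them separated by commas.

1, 5, 5

Set up det(μI - G) = 0.
Expanding along the first row, p(μ) = μ^3 - 11μ^2 + 35μ - 25.
Rational-root test: μ = 1 gives p(1) = 0.
Factor out (μ - 1): p(μ) = (μ - 1)·(μ^2 - 10μ + 25).
The quadratic factor is (μ - 5)^2.
Eigenvalues: 1, 5, 5.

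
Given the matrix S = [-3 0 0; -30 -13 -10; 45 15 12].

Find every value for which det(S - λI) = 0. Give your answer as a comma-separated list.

The characteristic polynomial is p(μ) = det(μI - S).
Expanding along the first row, p(μ) = μ^3 + 4μ^2 - 3μ - 18.
Since p(-3) = 0, μ = -3 is a root.
Factor out (μ + 3): p(μ) = (μ + 3)·(μ^2 + μ - 6).
The quadratic factors as (μ + 3)·(μ - 2).
Eigenvalues: -3, -3, 2.

-3, -3, 2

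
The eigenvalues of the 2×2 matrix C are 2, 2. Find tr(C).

trace(C) is the sum of the eigenvalues: (2) + (2) = 4.

4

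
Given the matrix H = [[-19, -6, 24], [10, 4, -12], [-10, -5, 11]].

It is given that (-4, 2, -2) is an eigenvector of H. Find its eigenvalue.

-4

Compute Hv: H·(-4, 2, -2) = (16, -8, 8).
Since Hv = λv, compare component 1: 16 = λ·-4, so λ = -4.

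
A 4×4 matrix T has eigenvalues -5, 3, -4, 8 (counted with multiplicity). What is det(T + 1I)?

432

If T has eigenvalues -5, 3, -4, 8, then T + 1I has eigenvalues -4, 4, -3, 9.
det(T + 1I) = (-4) · (4) · (-3) · (9) = 432.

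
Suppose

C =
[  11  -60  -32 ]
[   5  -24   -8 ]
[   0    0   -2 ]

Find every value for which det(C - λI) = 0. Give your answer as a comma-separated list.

-9, -4, -2

The characteristic polynomial is p(t) = det(tI - C).
Cofactor expansion gives p(t) = t^3 + 15t^2 + 62t + 72.
Try t = -2: p(-2) = 0, so -2 is a root.
Factor out (t + 2): p(t) = (t + 2)·(t^2 + 13t + 36).
The quadratic factors as (t + 9)·(t + 4).
Eigenvalues: -9, -4, -2.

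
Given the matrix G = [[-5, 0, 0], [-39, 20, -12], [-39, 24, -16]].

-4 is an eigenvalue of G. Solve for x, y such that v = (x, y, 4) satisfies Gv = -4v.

0, 2

We need (G + 4I)v = 0.
G + 4I = [[-1, 0, 0], [-39, 24, -12], [-39, 24, -12]].
Row 1: (-1)·x + (0)·y + (0)·4 = 0
Row 2: (-39)·x + (24)·y + (-12)·4 = 0
Row 3: (-39)·x + (24)·y + (-12)·4 = 0
Solving gives x = 0, y = 2.
Check: G·(0, 2, 4) = (0, -8, -16) = -4·(0, 2, 4).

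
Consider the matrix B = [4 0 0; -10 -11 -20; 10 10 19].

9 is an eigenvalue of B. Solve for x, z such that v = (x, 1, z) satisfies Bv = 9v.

We need (B - 9I)v = 0.
B - 9I = [[-5, 0, 0], [-10, -20, -20], [10, 10, 10]].
Row 1: (-5)·x + (0)·1 + (0)·z = 0
Row 2: (-10)·x + (-20)·1 + (-20)·z = 0
Row 3: (10)·x + (10)·1 + (10)·z = 0
Solving gives x = 0, z = -1.
Check: B·(0, 1, -1) = (0, 9, -9) = 9·(0, 1, -1).

0, -1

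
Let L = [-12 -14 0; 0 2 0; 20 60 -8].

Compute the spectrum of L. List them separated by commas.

The characteristic polynomial is p(lambda) = det(lambda·I - L).
Expanding along the first row, p(lambda) = lambda^3 + 18·lambda^2 + 56·lambda - 192.
Rational-root test: lambda = -12 gives p(-12) = 0.
Factor out (lambda + 12): p(lambda) = (lambda + 12)·(lambda^2 + 6·lambda - 16).
The quadratic factors as (lambda + 8)·(lambda - 2).
Eigenvalues: -12, -8, 2.

-12, -8, 2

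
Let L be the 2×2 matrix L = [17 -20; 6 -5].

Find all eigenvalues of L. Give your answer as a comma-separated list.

5, 7

det(L - sI) = (17 - s)(-5 - s) - (-20)·(6) = s^2 - 12s + 35.
This factors as (s - 5)·(s - 7) = 0.
Eigenvalues: 5, 7.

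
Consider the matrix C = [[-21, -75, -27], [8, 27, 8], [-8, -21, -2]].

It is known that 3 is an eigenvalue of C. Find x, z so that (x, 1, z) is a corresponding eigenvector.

We need (C - 3I)v = 0.
C - 3I = [[-24, -75, -27], [8, 24, 8], [-8, -21, -5]].
Row 1: (-24)·x + (-75)·1 + (-27)·z = 0
Row 2: (8)·x + (24)·1 + (8)·z = 0
Row 3: (-8)·x + (-21)·1 + (-5)·z = 0
Solving gives x = -2, z = -1.
Check: C·(-2, 1, -1) = (-6, 3, -3) = 3·(-2, 1, -1).

-2, -1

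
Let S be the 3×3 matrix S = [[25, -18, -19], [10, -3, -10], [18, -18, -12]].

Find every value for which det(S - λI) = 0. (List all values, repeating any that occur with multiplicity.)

-3, 6, 7

Set up det(μI - S) = 0.
Expanding the 3×3 determinant: p(μ) = μ^3 - 10μ^2 + 3μ + 126.
Since p(7) = 0, μ = 7 is a root.
Factor out (μ - 7): p(μ) = (μ - 7)·(μ^2 - 3μ - 18).
The quadratic factors as (μ + 3)·(μ - 6).
Eigenvalues: -3, 6, 7.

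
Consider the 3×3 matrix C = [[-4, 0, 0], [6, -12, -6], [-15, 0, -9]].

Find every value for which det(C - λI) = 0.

-12, -9, -4

Set up det(lambda·I - C) = 0.
Expanding the 3×3 determinant: p(lambda) = lambda^3 + 25·lambda^2 + 192·lambda + 432.
Since p(-9) = 0, lambda = -9 is a root.
Factor out (lambda + 9): p(lambda) = (lambda + 9)·(lambda^2 + 16·lambda + 48).
The quadratic factors as (lambda + 12)·(lambda + 4).
Eigenvalues: -12, -9, -4.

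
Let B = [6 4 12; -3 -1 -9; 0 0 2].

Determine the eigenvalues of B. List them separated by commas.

Compute the characteristic polynomial p(s) = det(sI - B).
Expanding the 3×3 determinant: p(s) = s^3 - 7s^2 + 16s - 12.
Since p(2) = 0, s = 2 is a root.
Dividing by (s - 2) leaves s^2 - 5s + 6.
The quadratic factors as (s - 2)·(s - 3).
Eigenvalues: 2, 2, 3.

2, 2, 3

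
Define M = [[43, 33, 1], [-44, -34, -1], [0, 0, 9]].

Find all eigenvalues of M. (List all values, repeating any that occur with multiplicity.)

-1, 9, 10

Compute the characteristic polynomial p(s) = det(sI - M).
Expanding the 3×3 determinant: p(s) = s^3 - 18s^2 + 71s + 90.
Since p(-1) = 0, s = -1 is a root.
Factor out (s + 1): p(s) = (s + 1)·(s^2 - 19s + 90).
The quadratic factors as (s - 9)·(s - 10).
Eigenvalues: -1, 9, 10.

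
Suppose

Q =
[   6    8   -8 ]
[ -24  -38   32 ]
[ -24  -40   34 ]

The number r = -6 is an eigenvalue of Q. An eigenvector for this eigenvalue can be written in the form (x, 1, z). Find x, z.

We need (Q + 6I)v = 0.
Q + 6I = [[12, 8, -8], [-24, -32, 32], [-24, -40, 40]].
Row 1: (12)·x + (8)·1 + (-8)·z = 0
Row 2: (-24)·x + (-32)·1 + (32)·z = 0
Row 3: (-24)·x + (-40)·1 + (40)·z = 0
Solving gives x = 0, z = 1.
Check: Q·(0, 1, 1) = (0, -6, -6) = -6·(0, 1, 1).

0, 1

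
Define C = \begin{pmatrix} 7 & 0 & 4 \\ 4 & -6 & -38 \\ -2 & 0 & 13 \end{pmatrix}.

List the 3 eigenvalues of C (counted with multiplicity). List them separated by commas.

-6, 9, 11

The characteristic polynomial is p(lambda) = det(lambda·I - C).
Expanding the 3×3 determinant: p(lambda) = lambda^3 - 14·lambda^2 - 21·lambda + 594.
Try lambda = -6: p(-6) = 0, so -6 is a root.
Dividing by (lambda + 6) leaves lambda^2 - 20·lambda + 99.
The quadratic factors as (lambda - 9)·(lambda - 11).
Eigenvalues: -6, 9, 11.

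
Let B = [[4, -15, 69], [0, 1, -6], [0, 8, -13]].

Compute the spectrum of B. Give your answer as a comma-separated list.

The characteristic polynomial is p(λ) = det(λI - B).
Expanding the 3×3 determinant: p(λ) = λ^3 + 8λ^2 - 13λ - 140.
Rational-root test: λ = -5 gives p(-5) = 0.
Dividing by (λ + 5) leaves λ^2 + 3λ - 28.
The quadratic factors as (λ + 7)·(λ - 4).
Eigenvalues: -7, -5, 4.

-7, -5, 4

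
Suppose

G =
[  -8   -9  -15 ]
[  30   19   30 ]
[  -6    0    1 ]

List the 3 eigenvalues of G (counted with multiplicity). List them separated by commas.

1, 4, 7

Compute the characteristic polynomial p(t) = det(tI - G).
Expanding along the first row, p(t) = t^3 - 12t^2 + 39t - 28.
Try t = 4: p(4) = 0, so 4 is a root.
Dividing by (t - 4) leaves t^2 - 8t + 7.
The quadratic factors as (t - 1)·(t - 7).
Eigenvalues: 1, 4, 7.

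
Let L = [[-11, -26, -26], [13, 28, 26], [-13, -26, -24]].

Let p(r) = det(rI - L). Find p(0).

p(0) = det(0·I − L) = det(−L) = (−1)^3·det(L).
det(L) = -44, so p(0) = 44.

44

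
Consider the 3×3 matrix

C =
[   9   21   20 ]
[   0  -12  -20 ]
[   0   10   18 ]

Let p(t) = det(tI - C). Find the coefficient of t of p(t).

38

p(t) = t^3 - 15t^2 + 38t + 144.
The coefficient of t is 38.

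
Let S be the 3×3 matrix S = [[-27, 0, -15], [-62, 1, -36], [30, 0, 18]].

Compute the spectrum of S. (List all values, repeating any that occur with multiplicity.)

-12, 1, 3

The characteristic polynomial is p(λ) = det(λI - S).
Cofactor expansion gives p(λ) = λ^3 + 8λ^2 - 45λ + 36.
Try λ = 1: p(1) = 0, so 1 is a root.
Dividing by (λ - 1) leaves λ^2 + 9λ - 36.
The quadratic factors as (λ + 12)·(λ - 3).
Eigenvalues: -12, 1, 3.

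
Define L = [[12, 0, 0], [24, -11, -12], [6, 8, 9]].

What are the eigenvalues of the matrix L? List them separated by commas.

-3, 1, 12

The characteristic polynomial is p(λ) = det(λI - L).
Expanding the 3×3 determinant: p(λ) = λ^3 - 10λ^2 - 27λ + 36.
Since p(-3) = 0, λ = -3 is a root.
Dividing by (λ + 3) leaves λ^2 - 13λ + 12.
The quadratic factors as (λ - 1)·(λ - 12).
Eigenvalues: -3, 1, 12.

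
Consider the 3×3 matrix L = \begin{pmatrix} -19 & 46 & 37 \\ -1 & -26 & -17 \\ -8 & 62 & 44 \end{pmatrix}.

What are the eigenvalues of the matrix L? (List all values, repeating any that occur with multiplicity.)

-10, 0, 9

Set up det(rI - L) = 0.
Expanding along the first row, p(r) = r^3 + r^2 - 90r.
Since p(9) = 0, r = 9 is a root.
Factor out (r - 9): p(r) = (r - 9)·(r^2 + 10r).
The quadratic factors as (r + 10)·r.
Eigenvalues: -10, 0, 9.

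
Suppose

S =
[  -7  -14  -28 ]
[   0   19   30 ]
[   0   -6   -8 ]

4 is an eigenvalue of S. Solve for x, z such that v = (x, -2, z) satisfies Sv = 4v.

We need (S - 4I)v = 0.
S - 4I = [[-11, -14, -28], [0, 15, 30], [0, -6, -12]].
Row 1: (-11)·x + (-14)·-2 + (-28)·z = 0
Row 2: (0)·x + (15)·-2 + (30)·z = 0
Row 3: (0)·x + (-6)·-2 + (-12)·z = 0
Solving gives x = 0, z = 1.
Check: S·(0, -2, 1) = (0, -8, 4) = 4·(0, -2, 1).

0, 1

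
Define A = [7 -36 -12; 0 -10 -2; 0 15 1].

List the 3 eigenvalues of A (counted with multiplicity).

Set up det(lambda·I - A) = 0.
Expanding along the first row, p(lambda) = lambda^3 + 2·lambda^2 - 43·lambda - 140.
Try lambda = -4: p(-4) = 0, so -4 is a root.
Factor out (lambda + 4): p(lambda) = (lambda + 4)·(lambda^2 - 2·lambda - 35).
The quadratic factors as (lambda + 5)·(lambda - 7).
Eigenvalues: -5, -4, 7.

-5, -4, 7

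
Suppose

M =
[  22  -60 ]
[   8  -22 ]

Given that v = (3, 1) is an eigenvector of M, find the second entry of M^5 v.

32

First find the eigenvalue: Mv = (6, 2) = 2·(3, 1), so λ = 2.
Then M^5 v = λ^5·v = 2^5·(3, 1) = 32·(3, 1) = (96, 32).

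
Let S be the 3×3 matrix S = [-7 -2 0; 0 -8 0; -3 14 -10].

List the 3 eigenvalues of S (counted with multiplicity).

The characteristic polynomial is p(s) = det(sI - S).
Cofactor expansion gives p(s) = s^3 + 25s^2 + 206s + 560.
Since p(-8) = 0, s = -8 is a root.
Dividing by (s + 8) leaves s^2 + 17s + 70.
The quadratic factors as (s + 10)·(s + 7).
Eigenvalues: -10, -8, -7.

-10, -8, -7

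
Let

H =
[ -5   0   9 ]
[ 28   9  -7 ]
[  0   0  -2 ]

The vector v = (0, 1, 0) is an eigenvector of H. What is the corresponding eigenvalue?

9

Compute Hv: H·(0, 1, 0) = (0, 9, 0).
Since Hv = λv, compare component 2: 9 = λ·1, so λ = 9.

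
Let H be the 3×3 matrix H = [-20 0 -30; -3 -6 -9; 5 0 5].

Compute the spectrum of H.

-10, -6, -5

Set up det(μI - H) = 0.
Expanding along the first row, p(μ) = μ^3 + 21μ^2 + 140μ + 300.
Try μ = -6: p(-6) = 0, so -6 is a root.
Factor out (μ + 6): p(μ) = (μ + 6)·(μ^2 + 15μ + 50).
The quadratic factors as (μ + 10)·(μ + 5).
Eigenvalues: -10, -6, -5.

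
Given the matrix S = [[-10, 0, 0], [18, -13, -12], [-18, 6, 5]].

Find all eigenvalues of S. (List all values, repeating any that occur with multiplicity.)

-10, -7, -1

Compute the characteristic polynomial p(t) = det(tI - S).
Expanding along the first row, p(t) = t^3 + 18t^2 + 87t + 70.
Rational-root test: t = -1 gives p(-1) = 0.
Factor out (t + 1): p(t) = (t + 1)·(t^2 + 17t + 70).
The quadratic factors as (t + 10)·(t + 7).
Eigenvalues: -10, -7, -1.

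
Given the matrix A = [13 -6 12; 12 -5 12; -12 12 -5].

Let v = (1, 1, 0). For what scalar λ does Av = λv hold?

7

Compute Av: A·(1, 1, 0) = (7, 7, 0).
Since Av = λv, compare component 1: 7 = λ·1, so λ = 7.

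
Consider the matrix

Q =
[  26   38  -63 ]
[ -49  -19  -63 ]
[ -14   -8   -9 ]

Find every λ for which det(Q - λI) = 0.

Set up det(tI - Q) = 0.
Expanding the 3×3 determinant: p(t) = t^3 + 2t^2 - 81t - 162.
Rational-root test: t = -9 gives p(-9) = 0.
Dividing by (t + 9) leaves t^2 - 7t - 18.
The quadratic factors as (t + 2)·(t - 9).
Eigenvalues: -9, -2, 9.

-9, -2, 9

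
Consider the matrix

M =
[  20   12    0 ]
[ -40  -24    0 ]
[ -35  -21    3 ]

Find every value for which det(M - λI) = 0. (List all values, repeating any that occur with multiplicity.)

-4, 0, 3

Set up det(λI - M) = 0.
Expanding the 3×3 determinant: p(λ) = λ^3 + λ^2 - 12λ.
Since p(3) = 0, λ = 3 is a root.
Dividing by (λ - 3) leaves λ^2 + 4λ.
The quadratic factors as (λ + 4)·λ.
Eigenvalues: -4, 0, 3.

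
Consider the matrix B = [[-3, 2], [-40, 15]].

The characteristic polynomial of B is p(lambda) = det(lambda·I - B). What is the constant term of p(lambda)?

35

p(lambda) = lambda^2 - 12·lambda + 35.
The constant term is 35.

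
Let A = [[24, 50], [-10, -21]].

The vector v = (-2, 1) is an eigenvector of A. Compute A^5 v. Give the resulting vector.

First find the eigenvalue: Av = (2, -1) = -1·(-2, 1), so λ = -1.
Then A^5 v = λ^5·v = (-1)^5·(-2, 1) = -1·(-2, 1) = (2, -1).

(2, -1)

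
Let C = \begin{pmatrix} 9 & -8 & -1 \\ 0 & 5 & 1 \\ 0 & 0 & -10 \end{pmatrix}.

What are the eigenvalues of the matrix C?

-10, 5, 9

C is upper triangular, so its eigenvalues are the diagonal entries.
Diagonal: 9, 5, -10.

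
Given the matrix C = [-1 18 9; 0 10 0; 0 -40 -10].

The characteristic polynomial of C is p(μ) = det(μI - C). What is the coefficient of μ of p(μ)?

-100

p(μ) = μ^3 + μ^2 - 100μ - 100.
The coefficient of μ is -100.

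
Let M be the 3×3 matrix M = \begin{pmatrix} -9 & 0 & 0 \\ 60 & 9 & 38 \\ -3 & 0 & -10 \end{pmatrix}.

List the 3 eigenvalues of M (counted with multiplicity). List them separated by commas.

Compute the characteristic polynomial p(λ) = det(λI - M).
Cofactor expansion gives p(λ) = λ^3 + 10λ^2 - 81λ - 810.
Try λ = -9: p(-9) = 0, so -9 is a root.
Dividing by (λ + 9) leaves λ^2 + λ - 90.
The quadratic factors as (λ + 10)·(λ - 9).
Eigenvalues: -10, -9, 9.

-10, -9, 9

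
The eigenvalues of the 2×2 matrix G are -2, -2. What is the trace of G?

-4

trace(G) is the sum of the eigenvalues: (-2) + (-2) = -4.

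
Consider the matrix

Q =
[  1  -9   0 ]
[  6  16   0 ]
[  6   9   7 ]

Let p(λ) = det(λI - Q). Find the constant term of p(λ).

-490

p(λ) = λ^3 - 24λ^2 + 189λ - 490.
The constant term is -490.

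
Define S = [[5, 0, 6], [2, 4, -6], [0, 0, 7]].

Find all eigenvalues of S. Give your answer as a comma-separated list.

The characteristic polynomial is p(μ) = det(μI - S).
Expanding the 3×3 determinant: p(μ) = μ^3 - 16μ^2 + 83μ - 140.
Rational-root test: μ = 5 gives p(5) = 0.
Factor out (μ - 5): p(μ) = (μ - 5)·(μ^2 - 11μ + 28).
The quadratic factors as (μ - 4)·(μ - 7).
Eigenvalues: 4, 5, 7.

4, 5, 7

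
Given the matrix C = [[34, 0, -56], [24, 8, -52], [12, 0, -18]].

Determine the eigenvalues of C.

Compute the characteristic polynomial p(r) = det(rI - C).
Expanding the 3×3 determinant: p(r) = r^3 - 24r^2 + 188r - 480.
Rational-root test: r = 6 gives p(6) = 0.
Factor out (r - 6): p(r) = (r - 6)·(r^2 - 18r + 80).
The quadratic factors as (r - 8)·(r - 10).
Eigenvalues: 6, 8, 10.

6, 8, 10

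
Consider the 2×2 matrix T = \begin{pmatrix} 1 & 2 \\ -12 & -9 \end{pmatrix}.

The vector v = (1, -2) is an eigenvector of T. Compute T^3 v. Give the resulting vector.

(-27, 54)

First find the eigenvalue: Tv = (-3, 6) = -3·(1, -2), so λ = -3.
Then T^3 v = λ^3·v = (-3)^3·(1, -2) = -27·(1, -2) = (-27, 54).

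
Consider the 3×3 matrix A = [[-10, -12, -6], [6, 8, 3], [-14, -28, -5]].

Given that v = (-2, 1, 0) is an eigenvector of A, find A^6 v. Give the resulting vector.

(-8192, 4096, 0)

First find the eigenvalue: Av = (8, -4, 0) = -4·(-2, 1, 0), so λ = -4.
Then A^6 v = λ^6·v = (-4)^6·(-2, 1, 0) = 4096·(-2, 1, 0) = (-8192, 4096, 0).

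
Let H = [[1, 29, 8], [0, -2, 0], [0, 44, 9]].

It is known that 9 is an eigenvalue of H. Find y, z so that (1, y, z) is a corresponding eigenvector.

We need (H - 9I)v = 0.
H - 9I = [[-8, 29, 8], [0, -11, 0], [0, 44, 0]].
Row 1: (-8)·1 + (29)·y + (8)·z = 0
Row 2: (0)·1 + (-11)·y + (0)·z = 0
Row 3: (0)·1 + (44)·y + (0)·z = 0
Solving gives y = 0, z = 1.
Check: H·(1, 0, 1) = (9, 0, 9) = 9·(1, 0, 1).

0, 1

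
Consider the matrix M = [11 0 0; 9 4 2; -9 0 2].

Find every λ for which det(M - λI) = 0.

The characteristic polynomial is p(lambda) = det(lambda·I - M).
Cofactor expansion gives p(lambda) = lambda^3 - 17·lambda^2 + 74·lambda - 88.
Since p(2) = 0, lambda = 2 is a root.
Dividing by (lambda - 2) leaves lambda^2 - 15·lambda + 44.
The quadratic factors as (lambda - 4)·(lambda - 11).
Eigenvalues: 2, 4, 11.

2, 4, 11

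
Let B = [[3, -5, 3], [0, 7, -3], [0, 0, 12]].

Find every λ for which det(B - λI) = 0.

B is upper triangular, so its eigenvalues are the diagonal entries.
Diagonal: 3, 7, 12.

3, 7, 12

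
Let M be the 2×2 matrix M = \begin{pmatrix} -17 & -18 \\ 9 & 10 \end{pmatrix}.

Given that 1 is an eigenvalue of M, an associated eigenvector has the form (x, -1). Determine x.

We need (M - 1I)v = 0.
M - 1I = [[-18, -18], [9, 9]].
Row 1: (-18)·x + (-18)·-1 = 0
Row 2: (9)·x + (9)·-1 = 0
Solving gives x = 1.
Check: M·(1, -1) = (1, -1) = 1·(1, -1).

1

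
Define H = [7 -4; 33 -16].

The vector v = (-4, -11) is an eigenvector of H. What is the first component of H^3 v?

First find the eigenvalue: Hv = (16, 44) = -4·(-4, -11), so λ = -4.
Then H^3 v = λ^3·v = (-4)^3·(-4, -11) = -64·(-4, -11) = (256, 704).

256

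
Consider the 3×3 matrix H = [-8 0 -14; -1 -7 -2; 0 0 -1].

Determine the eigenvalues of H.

-8, -7, -1

The characteristic polynomial is p(λ) = det(λI - H).
Cofactor expansion gives p(λ) = λ^3 + 16λ^2 + 71λ + 56.
Rational-root test: λ = -1 gives p(-1) = 0.
Factor out (λ + 1): p(λ) = (λ + 1)·(λ^2 + 15λ + 56).
The quadratic factors as (λ + 8)·(λ + 7).
Eigenvalues: -8, -7, -1.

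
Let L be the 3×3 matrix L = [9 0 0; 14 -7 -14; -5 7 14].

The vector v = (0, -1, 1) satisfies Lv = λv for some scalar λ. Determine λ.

7

Compute Lv: L·(0, -1, 1) = (0, -7, 7).
Since Lv = λv, compare component 2: -7 = λ·-1, so λ = 7.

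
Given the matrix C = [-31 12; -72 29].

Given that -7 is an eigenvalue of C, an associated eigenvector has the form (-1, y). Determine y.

-2

We need (C + 7I)v = 0.
C + 7I = [[-24, 12], [-72, 36]].
Row 1: (-24)·-1 + (12)·y = 0
Row 2: (-72)·-1 + (36)·y = 0
Solving gives y = -2.
Check: C·(-1, -2) = (7, 14) = -7·(-1, -2).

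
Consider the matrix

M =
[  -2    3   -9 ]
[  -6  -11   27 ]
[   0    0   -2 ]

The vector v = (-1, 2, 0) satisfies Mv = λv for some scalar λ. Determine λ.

Compute Mv: M·(-1, 2, 0) = (8, -16, 0).
Since Mv = λv, compare component 1: 8 = λ·-1, so λ = -8.

-8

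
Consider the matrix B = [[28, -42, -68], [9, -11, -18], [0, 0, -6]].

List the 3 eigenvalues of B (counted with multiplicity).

-6, 7, 10

The characteristic polynomial is p(s) = det(sI - B).
Expanding along the first row, p(s) = s^3 - 11s^2 - 32s + 420.
Try s = -6: p(-6) = 0, so -6 is a root.
Factor out (s + 6): p(s) = (s + 6)·(s^2 - 17s + 70).
The quadratic factors as (s - 7)·(s - 10).
Eigenvalues: -6, 7, 10.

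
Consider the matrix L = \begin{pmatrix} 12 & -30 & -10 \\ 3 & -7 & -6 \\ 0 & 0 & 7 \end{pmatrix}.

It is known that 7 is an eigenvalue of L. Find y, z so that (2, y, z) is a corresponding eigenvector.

We need (L - 7I)v = 0.
L - 7I = [[5, -30, -10], [3, -14, -6], [0, 0, 0]].
Row 1: (5)·2 + (-30)·y + (-10)·z = 0
Row 2: (3)·2 + (-14)·y + (-6)·z = 0
Row 3: (0)·2 + (0)·y + (0)·z = 0
Solving gives y = 0, z = 1.
Check: L·(2, 0, 1) = (14, 0, 7) = 7·(2, 0, 1).

0, 1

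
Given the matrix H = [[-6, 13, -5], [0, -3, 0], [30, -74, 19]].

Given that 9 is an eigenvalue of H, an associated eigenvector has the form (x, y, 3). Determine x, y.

-1, 0

We need (H - 9I)v = 0.
H - 9I = [[-15, 13, -5], [0, -12, 0], [30, -74, 10]].
Row 1: (-15)·x + (13)·y + (-5)·3 = 0
Row 2: (0)·x + (-12)·y + (0)·3 = 0
Row 3: (30)·x + (-74)·y + (10)·3 = 0
Solving gives x = -1, y = 0.
Check: H·(-1, 0, 3) = (-9, 0, 27) = 9·(-1, 0, 3).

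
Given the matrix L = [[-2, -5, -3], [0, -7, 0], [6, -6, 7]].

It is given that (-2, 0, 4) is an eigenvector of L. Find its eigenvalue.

Compute Lv: L·(-2, 0, 4) = (-8, 0, 16).
Since Lv = λv, compare component 1: -8 = λ·-2, so λ = 4.

4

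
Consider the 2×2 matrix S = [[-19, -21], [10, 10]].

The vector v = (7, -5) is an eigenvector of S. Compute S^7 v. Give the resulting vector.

(-114688, 81920)

First find the eigenvalue: Sv = (-28, 20) = -4·(7, -5), so λ = -4.
Then S^7 v = λ^7·v = (-4)^7·(7, -5) = -16384·(7, -5) = (-114688, 81920).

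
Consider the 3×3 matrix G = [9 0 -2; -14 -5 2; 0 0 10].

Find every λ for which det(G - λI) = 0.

The characteristic polynomial is p(r) = det(rI - G).
Cofactor expansion gives p(r) = r^3 - 14r^2 - 5r + 450.
Try r = -5: p(-5) = 0, so -5 is a root.
Factor out (r + 5): p(r) = (r + 5)·(r^2 - 19r + 90).
The quadratic factors as (r - 9)·(r - 10).
Eigenvalues: -5, 9, 10.

-5, 9, 10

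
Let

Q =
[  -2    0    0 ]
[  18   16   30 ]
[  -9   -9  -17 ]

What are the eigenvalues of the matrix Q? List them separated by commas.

Compute the characteristic polynomial p(lambda) = det(lambda·I - Q).
Expanding along the first row, p(lambda) = lambda^3 + 3·lambda^2 - 4.
Rational-root test: lambda = 1 gives p(1) = 0.
Factor out (lambda - 1): p(lambda) = (lambda - 1)·(lambda^2 + 4·lambda + 4).
The quadratic factor is (lambda + 2)^2.
Eigenvalues: -2, -2, 1.

-2, -2, 1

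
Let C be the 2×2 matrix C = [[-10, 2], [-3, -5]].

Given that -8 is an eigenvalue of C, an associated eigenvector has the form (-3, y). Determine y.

-3

We need (C + 8I)v = 0.
C + 8I = [[-2, 2], [-3, 3]].
Row 1: (-2)·-3 + (2)·y = 0
Row 2: (-3)·-3 + (3)·y = 0
Solving gives y = -3.
Check: C·(-3, -3) = (24, 24) = -8·(-3, -3).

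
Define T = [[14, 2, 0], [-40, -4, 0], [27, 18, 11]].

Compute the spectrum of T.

4, 6, 11

The characteristic polynomial is p(λ) = det(λI - T).
Expanding the 3×3 determinant: p(λ) = λ^3 - 21λ^2 + 134λ - 264.
Since p(6) = 0, λ = 6 is a root.
Factor out (λ - 6): p(λ) = (λ - 6)·(λ^2 - 15λ + 44).
The quadratic factors as (λ - 4)·(λ - 11).
Eigenvalues: 4, 6, 11.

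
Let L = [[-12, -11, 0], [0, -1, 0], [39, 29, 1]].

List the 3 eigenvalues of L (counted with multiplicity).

-12, -1, 1

Set up det(λI - L) = 0.
Cofactor expansion gives p(λ) = λ^3 + 12λ^2 - λ - 12.
Try λ = -1: p(-1) = 0, so -1 is a root.
Factor out (λ + 1): p(λ) = (λ + 1)·(λ^2 + 11λ - 12).
The quadratic factors as (λ + 12)·(λ - 1).
Eigenvalues: -12, -1, 1.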